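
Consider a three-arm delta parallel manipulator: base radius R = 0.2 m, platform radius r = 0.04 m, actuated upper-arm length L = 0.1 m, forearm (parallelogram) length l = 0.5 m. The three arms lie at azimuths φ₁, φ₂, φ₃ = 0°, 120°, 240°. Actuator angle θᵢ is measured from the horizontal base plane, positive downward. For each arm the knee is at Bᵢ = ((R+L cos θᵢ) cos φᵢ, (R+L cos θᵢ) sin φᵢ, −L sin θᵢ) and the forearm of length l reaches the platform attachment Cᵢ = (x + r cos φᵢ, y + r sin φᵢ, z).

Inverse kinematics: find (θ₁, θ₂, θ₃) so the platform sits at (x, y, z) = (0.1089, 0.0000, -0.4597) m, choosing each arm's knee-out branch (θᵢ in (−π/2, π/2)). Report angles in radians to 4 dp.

rotate P by −φ1: (0.1089, 0.0000, -0.4597)
  A cos θ + B sin θ = C:  0.0511·cos θ + -0.4597·sin θ = 0.1303
  √(A²+B²)=0.4625;  θ1 = -1.4601+1.2852 ≈ -0.1749
rotate P by −φ2: (-0.0544, -0.0943, -0.4597)
  e−x'=0.2144;  (l²−L²−(e−x')²−y'²−z²)/2L = -0.1310
  γ=atan2(-0.4597,0.2144)=-1.1343;  ψ=arccos(-0.2583)=1.8321;  θ2=γ+ψ≈0.6978
arm 3 (φ=240.0°): x'=-0.0545, y'=0.0943
  e−x'=0.2145;  (l²−L²−(e−x')²−y'²−z²)/2L = -0.1310
  γ=atan2(-0.4597,0.2145)=-1.1343;  ψ=arccos(-0.2583)=1.8321;  θ3=γ+ψ≈0.6978

θ₁ = -0.1749, θ₂ = 0.6978, θ₃ = 0.6978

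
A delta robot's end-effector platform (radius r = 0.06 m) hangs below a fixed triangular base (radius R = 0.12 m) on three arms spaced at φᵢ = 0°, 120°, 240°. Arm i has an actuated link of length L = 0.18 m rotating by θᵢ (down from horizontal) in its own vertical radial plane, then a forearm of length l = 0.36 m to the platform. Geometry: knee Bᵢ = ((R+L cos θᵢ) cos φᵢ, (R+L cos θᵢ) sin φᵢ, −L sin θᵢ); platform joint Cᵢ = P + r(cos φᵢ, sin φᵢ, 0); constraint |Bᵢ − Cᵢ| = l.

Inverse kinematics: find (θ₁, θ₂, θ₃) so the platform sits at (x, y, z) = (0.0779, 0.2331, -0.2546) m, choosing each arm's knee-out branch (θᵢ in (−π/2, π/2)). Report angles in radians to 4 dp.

rotate P by −φ1: (0.0779, 0.2331, -0.2546)
  A cos θ + B sin θ = C:  -0.0179·cos θ + -0.2546·sin θ = -0.0619
  γ=atan2(-0.2546,-0.0179)=-1.6410;  ψ=arccos(-0.2425)=1.8157;  θ1=γ+ψ≈0.1747
φ2=120.0° → target in arm frame (0.1629, -0.1840)
  A=-0.1029, B=-0.2546, C=(l²−L²−A²−y'²−z²)/(2L)=-0.0335
  θ2 = atan2(B,A) + arccos(C/0.2746) = -0.2617
φ3=240.0° → target in arm frame (-0.2408, -0.0491)
  A cos θ + B sin θ = C:  0.3008·cos θ + -0.2546·sin θ = -0.1681
  √(A²+B²)=0.3941;  θ3 = -0.7024+2.0115 ≈ 1.3092

θ₁ = 0.1747, θ₂ = -0.2617, θ₃ = 1.3092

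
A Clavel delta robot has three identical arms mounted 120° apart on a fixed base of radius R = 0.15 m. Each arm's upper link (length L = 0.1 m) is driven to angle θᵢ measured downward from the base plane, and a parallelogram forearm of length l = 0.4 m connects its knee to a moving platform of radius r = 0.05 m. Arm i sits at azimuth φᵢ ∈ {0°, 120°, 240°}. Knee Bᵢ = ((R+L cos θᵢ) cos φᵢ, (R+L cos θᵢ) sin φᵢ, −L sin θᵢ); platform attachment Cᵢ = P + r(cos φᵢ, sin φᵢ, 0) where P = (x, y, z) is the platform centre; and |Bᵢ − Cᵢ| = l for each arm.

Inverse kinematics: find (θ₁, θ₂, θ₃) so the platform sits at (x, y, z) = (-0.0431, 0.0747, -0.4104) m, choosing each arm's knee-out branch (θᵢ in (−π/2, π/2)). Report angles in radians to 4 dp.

θ₁ = 0.8727, θ₂ = 0.2622, θ₃ = 0.8729

φ1=0.0° → target in arm frame (-0.0431, 0.0747)
  e−x'=0.1431;  (l²−L²−(e−x')²−y'²−z²)/2L = -0.2224
  √(A²+B²)=0.4346;  θ1 = -1.2353+2.1080 ≈ 0.8727
φ2=120.0° → target in arm frame (0.0862, 0.0000)
  e−x'=0.0138;  (l²−L²−(e−x')²−y'²−z²)/2L = -0.0931
  θ2 = atan2(B,A) + arccos(C/0.4106) = 0.2622
rotate P by −φ3: (-0.0431, -0.0747, -0.4104)
  A=0.1431, B=-0.4104, C=(l²−L²−A²−y'²−z²)/(2L)=-0.2225
  θ3 = atan2(B,A) + arccos(C/0.4346) = 0.8729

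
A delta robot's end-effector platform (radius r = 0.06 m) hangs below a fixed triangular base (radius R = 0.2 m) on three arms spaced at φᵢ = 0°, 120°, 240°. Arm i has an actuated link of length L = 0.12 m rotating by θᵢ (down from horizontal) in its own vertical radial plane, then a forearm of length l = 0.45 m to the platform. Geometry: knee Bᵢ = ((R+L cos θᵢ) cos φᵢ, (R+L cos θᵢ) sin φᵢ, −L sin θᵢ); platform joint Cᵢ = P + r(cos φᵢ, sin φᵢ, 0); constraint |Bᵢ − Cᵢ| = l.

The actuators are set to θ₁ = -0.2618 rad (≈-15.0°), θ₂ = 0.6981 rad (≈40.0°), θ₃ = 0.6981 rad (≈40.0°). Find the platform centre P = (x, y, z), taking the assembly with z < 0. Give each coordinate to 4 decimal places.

φ1=0.0°: virtual centre (0.2559, 0.0000, 0.0311), radius l
O2 = (0.2319·cos120.0°, 0.2319·sin120.0°, -0.0771) = (-0.1160, 0.2009, -0.0771)
φ3=240.0°: virtual centre (-0.1160, -0.2009, -0.0771), radius l
subtract pairs → two planes through P
plane₁₂: -0.7437x+0.4017y+-0.2164z = -0.0067
Cramer: x(z) = 0.0090-0.2909z;  y(z) = 0.0000+0.0000z
into |P−O₁|² = l²: 1.0846z² + 0.0815z + -0.1406 = 0;  Δ = 0.6166;  z = -0.3996 or 0.3244 → z<0 root = -0.3996
x = 0.1253, y = 0.0000

(0.1253, 0.0000, -0.3996)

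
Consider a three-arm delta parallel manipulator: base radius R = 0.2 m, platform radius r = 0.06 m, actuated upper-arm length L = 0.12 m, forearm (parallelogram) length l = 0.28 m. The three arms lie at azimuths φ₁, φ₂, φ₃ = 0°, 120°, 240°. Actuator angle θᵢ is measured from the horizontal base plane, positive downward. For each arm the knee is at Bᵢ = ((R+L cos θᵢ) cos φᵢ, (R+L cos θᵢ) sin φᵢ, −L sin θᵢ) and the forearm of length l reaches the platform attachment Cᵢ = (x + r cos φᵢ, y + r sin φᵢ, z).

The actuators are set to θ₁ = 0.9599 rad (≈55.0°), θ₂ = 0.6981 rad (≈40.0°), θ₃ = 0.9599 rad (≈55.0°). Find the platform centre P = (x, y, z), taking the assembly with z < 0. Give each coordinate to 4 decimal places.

(-0.0132, 0.0229, -0.2673)

arm 1 at φ=0.0°: e+L cos θ1 = 0.2088;  S1 = (0.2088, 0.0000, -0.0983)
φ2=120.0°: virtual centre (-0.1160, 0.2009, -0.0771), radius l
φ3=240.0°: virtual centre (-0.1044, -0.1809, -0.0983), radius l
eliminate P² terms by subtracting sphere 1 from 2 and 3
[-0.6496 0.4017 0.0423]·P = 0.0065;  [-0.6265 -0.3617 0.0000]·P = 0.0000
det = 0.4866;  x = -0.0048+0.0315z,  y = 0.0083+-0.0545z
into |P−S₁|² = l²: 1.0040z² + 0.1822z + -0.0230 = 0;  Δ = 0.1257;  z = -0.2673 or 0.0858 → z<0 root = -0.2673
x = -0.0132, y = 0.0229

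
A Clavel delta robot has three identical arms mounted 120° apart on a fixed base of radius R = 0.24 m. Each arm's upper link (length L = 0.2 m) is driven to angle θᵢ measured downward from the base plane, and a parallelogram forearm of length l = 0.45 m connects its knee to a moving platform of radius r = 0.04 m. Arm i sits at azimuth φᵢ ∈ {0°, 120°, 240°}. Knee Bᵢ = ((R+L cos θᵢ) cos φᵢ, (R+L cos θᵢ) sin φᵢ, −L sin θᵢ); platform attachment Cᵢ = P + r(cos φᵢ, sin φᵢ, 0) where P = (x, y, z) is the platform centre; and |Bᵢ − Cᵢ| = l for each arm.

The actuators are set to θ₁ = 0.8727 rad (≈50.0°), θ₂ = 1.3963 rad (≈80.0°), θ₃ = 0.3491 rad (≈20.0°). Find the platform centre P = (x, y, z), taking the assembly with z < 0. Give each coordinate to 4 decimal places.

(0.0109, -0.1606, -0.4286)

centre 1 = (0.3286·cos0.0°, 0.3286·sin0.0°, -0.1532) = (0.3286, 0.0000, -0.1532)
centre 2 = (0.2347·cos120.0°, 0.2347·sin120.0°, -0.1970) = (-0.1174, 0.2033, -0.1970)
arm 3 at φ=240.0°: (R−r)+L cos θ3 = 0.3879;  centre 3 = (-0.1940, -0.3360, -0.0684)
|centre ₂|²−|centre ₁|² = -0.0375;  |centre ₃|²−|centre ₁|² = 0.0238
plane₁₂: -0.8918x+0.4066y+-0.0875z = -0.0375
det = 1.0241;  x = 0.0152+0.0099z,  y = -0.0590+0.2370z
quadratic in z: (1.0563)z²+(0.2723)z+(-0.0774)=0, √Δ=0.6332 → z ∈ {-0.4286, 0.1709}; z = -0.4286 (taking z<0)
x = 0.0109, y = -0.1606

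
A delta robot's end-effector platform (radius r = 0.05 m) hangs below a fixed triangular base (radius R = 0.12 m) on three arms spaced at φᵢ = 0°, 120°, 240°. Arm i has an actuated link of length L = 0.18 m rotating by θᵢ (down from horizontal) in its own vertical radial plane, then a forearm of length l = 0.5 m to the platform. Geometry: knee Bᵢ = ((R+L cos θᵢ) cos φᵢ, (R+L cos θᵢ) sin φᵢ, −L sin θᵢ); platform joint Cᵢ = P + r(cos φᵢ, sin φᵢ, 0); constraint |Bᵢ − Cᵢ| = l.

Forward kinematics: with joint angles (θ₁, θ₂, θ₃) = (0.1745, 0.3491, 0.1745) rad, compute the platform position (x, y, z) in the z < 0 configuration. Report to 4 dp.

centre 1 = (0.2473·cos0.0°, 0.2473·sin0.0°, -0.0313) = (0.2473, 0.0000, -0.0313)
centre 2 = (0.2391·cos120.0°, 0.2391·sin120.0°, -0.0616) = (-0.1196, 0.2071, -0.0616)
centre 3 = (0.2473·cos240.0°, 0.2473·sin240.0°, -0.0313) = (-0.1236, -0.2141, -0.0313)
|centre ₂|²−|centre ₁|² = -0.0011;  |centre ₃|²−|centre ₁|² = 0.0000
plane₁₂: -0.7337x+0.4142y+-0.0606z = -0.0011
Cramer: x(z) = 0.0008-0.0418z;  y(z) = -0.0014+0.0724z
into |P−centre ₁|² = l²: 1.0070z² + 0.0829z + -0.1883 = 0;  Δ = 0.7652;  z = -0.4755 or 0.3932 → z<0 root = -0.4755
x = 0.0207, y = -0.0358

(0.0207, -0.0358, -0.4755)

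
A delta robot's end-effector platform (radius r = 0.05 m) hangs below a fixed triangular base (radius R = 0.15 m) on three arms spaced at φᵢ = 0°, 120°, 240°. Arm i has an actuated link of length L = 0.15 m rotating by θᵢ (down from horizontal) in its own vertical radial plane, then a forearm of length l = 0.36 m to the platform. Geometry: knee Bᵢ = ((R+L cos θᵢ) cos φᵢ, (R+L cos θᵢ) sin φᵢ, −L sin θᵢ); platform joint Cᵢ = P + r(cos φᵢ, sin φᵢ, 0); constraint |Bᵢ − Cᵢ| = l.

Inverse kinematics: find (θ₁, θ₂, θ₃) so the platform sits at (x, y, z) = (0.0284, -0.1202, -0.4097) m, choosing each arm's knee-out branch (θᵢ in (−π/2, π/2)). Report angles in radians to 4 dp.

θ₁ = 0.8725, θ₂ = 1.3962, θ₃ = 0.6110

arm 1 (φ=0.0°): x'=0.0284, y'=-0.1202
  A cos θ + B sin θ = C:  0.0716·cos θ + -0.4097·sin θ = -0.2678
  γ=atan2(-0.4097,0.0716)=-1.3978;  ψ=arccos(-0.6438)=2.2702;  θ1=γ+ψ≈0.8725
φ2=120.0° → target in arm frame (-0.1183, 0.0355)
  A cos θ + B sin θ = C:  0.2183·cos θ + -0.4097·sin θ = -0.3656
  θ2 = atan2(B,A) + arccos(C/0.4642) = 1.3962
arm 3 (φ=240.0°): x'=0.0899, y'=0.0847
  A=0.0101, B=-0.4097, C=(l²−L²−A²−y'²−z²)/(2L)=-0.2268
  θ3 = atan2(B,A) + arccos(C/0.4098) = 0.6110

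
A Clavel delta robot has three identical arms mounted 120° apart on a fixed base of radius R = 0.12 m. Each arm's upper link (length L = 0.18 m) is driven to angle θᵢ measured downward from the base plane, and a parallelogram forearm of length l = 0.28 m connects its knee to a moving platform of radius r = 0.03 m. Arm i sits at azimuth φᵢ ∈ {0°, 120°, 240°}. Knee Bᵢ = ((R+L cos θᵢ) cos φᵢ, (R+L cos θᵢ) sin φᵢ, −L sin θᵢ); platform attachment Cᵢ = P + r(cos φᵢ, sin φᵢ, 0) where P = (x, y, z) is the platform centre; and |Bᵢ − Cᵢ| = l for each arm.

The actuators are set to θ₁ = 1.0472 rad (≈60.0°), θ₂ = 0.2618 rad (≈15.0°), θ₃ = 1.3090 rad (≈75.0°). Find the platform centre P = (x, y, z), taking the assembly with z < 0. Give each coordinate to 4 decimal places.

φ1=0.0°: virtual centre (0.1800, 0.0000, -0.1559), radius l
φ2=120.0°: virtual centre (-0.1319, 0.2285, -0.0466), radius l
arm 3 at φ=240.0°: e+L cos θ3 = 0.1366;  O3 = (-0.0683, -0.1183, -0.1739)
eliminate P² terms by subtracting sphere 1 from 2 and 3
[-0.6239 0.4570 0.2186]·P = 0.0151;  [-0.4966 -0.2366 -0.0360]·P = -0.0078
det = 0.3745;  x = 0.0000+0.0942z,  y = 0.0330+-0.3497z
quadratic in z: (1.1312)z²+(0.2548)z+(-0.0206)=0, √Δ=0.3977 → z ∈ {-0.2884, 0.0632}; z = -0.2884 (taking z<0)
x = -0.0272, y = 0.1339

(-0.0272, 0.1339, -0.2884)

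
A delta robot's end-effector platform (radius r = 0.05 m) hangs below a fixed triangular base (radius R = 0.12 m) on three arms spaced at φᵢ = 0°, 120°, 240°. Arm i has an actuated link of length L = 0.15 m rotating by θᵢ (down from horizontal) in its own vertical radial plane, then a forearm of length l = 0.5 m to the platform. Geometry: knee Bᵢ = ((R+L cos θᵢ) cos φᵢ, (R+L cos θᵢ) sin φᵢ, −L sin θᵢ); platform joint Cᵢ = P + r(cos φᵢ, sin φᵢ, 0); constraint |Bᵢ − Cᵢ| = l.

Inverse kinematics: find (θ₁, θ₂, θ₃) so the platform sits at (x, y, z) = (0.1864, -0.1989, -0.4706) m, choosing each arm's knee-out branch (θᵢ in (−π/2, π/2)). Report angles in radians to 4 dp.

arm 1 (φ=0.0°): x'=0.1864, y'=-0.1989
  e−x'=-0.1164;  (l²−L²−(e−x')²−y'²−z²)/2L = -0.1569
  θ1 = atan2(B,A) + arccos(C/0.4848) = 0.0871
arm 2 (φ=120.0°): x'=-0.2655, y'=-0.0620
  A=0.3355, B=-0.4706, C=(l²−L²−A²−y'²−z²)/(2L)=-0.3678
  √(A²+B²)=0.5779;  θ2 = -0.9515+2.2606 ≈ 1.3091
rotate P by −φ3: (0.0791, 0.2609, -0.4706)
  e−x'=-0.0091;  (l²−L²−(e−x')²−y'²−z²)/2L = -0.2070
  θ3 = atan2(B,A) + arccos(C/0.4707) = 0.4361

θ₁ = 0.0871, θ₂ = 1.3091, θ₃ = 0.4361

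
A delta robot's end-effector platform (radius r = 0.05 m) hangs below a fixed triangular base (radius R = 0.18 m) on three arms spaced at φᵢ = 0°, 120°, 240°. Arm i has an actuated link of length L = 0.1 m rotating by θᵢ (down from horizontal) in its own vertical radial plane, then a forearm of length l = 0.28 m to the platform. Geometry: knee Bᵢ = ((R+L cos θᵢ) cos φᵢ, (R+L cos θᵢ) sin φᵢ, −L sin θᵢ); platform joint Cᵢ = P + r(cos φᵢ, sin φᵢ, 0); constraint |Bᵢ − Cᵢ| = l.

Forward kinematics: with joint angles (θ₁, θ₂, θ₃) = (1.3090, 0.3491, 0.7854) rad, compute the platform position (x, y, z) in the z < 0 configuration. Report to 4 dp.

centre 1 = (0.1559·cos0.0°, 0.1559·sin0.0°, -0.0966) = (0.1559, 0.0000, -0.0966)
φ2=120.0°: virtual centre (-0.1120, 0.1940, -0.0342), radius l
arm 3 at φ=240.0°: e+L cos θ3 = 0.2007;  centre 3 = (-0.1004, -0.1738, -0.0707)
subtract pairs → two planes through P
linear system: -0.5357x+0.3879y = 0.0177−0.1248z; -0.5125x+-0.3476y = 0.0117−0.0518z
det = 0.3850;  x = -0.0277+0.1648z,  y = 0.0073+-0.0940z
sphere 1 gives Az²+Bz+C=0 with A=1.0360, B=0.1313, C=-0.0353;  B²−4AC=0.1635;  roots -0.2585, 0.1318;  negative root z = -0.2585
x = -0.0703, y = 0.0317

(-0.0703, 0.0317, -0.2585)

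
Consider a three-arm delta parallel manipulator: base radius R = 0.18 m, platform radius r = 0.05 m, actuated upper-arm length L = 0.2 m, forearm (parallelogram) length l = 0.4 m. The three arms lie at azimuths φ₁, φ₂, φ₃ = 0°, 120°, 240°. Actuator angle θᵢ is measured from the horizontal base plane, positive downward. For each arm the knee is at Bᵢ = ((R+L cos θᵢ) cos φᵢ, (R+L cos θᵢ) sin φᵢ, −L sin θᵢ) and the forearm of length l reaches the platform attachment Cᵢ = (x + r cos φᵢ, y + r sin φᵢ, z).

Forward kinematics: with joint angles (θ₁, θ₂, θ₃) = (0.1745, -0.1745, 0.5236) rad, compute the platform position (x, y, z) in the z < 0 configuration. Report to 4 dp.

(0.0036, 0.0698, -0.2595)

arm 1 at φ=0.0°: (R−r)+L cos θ1 = 0.3270;  S1 = (0.3270, 0.0000, -0.0347)
arm 2 at φ=120.0°: (R−r)+L cos θ2 = 0.3270;  S2 = (-0.1635, 0.2832, 0.0347)
φ3=240.0°: virtual centre (-0.1516, -0.2626, -0.1000), radius l
eliminate P² terms by subtracting sphere 1 from 2 and 3
plane₁₂: -0.9809x+0.5663y+0.1389z = 0.0000
det = 1.0572;  x = 0.0033+-0.0009z,  y = 0.0057+-0.2469z
quadratic in z: (1.0610)z²+(0.0672)z+(-0.0540)=0, √Δ=0.4835 → z ∈ {-0.2595, 0.1962}; z = -0.2595 (taking z<0)
x = 0.0036, y = 0.0698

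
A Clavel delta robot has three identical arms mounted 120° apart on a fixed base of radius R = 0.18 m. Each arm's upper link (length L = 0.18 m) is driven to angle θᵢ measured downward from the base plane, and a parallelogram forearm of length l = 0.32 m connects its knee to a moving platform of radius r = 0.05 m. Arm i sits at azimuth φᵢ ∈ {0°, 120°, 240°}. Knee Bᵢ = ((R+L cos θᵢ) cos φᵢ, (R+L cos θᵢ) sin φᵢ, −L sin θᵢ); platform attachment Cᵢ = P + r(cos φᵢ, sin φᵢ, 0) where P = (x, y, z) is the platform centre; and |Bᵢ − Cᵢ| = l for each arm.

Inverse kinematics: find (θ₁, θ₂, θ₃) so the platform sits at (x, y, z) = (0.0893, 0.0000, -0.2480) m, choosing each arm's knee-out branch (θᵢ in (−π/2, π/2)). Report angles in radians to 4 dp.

θ₁ = 0.0870, θ₂ = 0.8728, θ₃ = 0.8728

φ1=0.0° → target in arm frame (0.0893, 0.0000)
  e−x'=0.0407;  (l²−L²−(e−x')²−y'²−z²)/2L = 0.0190
  γ=atan2(-0.2480,0.0407)=-1.4081;  ψ=arccos(0.0756)=1.4951;  θ1=γ+ψ≈0.0870
arm 2 (φ=120.0°): x'=-0.0446, y'=-0.0773
  A=0.1746, B=-0.2480, C=(l²−L²−A²−y'²−z²)/(2L)=-0.0777
  γ=atan2(-0.2480,0.1746)=-0.9572;  ψ=arccos(-0.2563)=1.8300;  θ2=γ+ψ≈0.8728
φ3=240.0° → target in arm frame (-0.0447, 0.0773)
  e−x'=0.1747;  (l²−L²−(e−x')²−y'²−z²)/2L = -0.0777
  √(A²+B²)=0.3033;  θ3 = -0.9572+1.8300 ≈ 0.8728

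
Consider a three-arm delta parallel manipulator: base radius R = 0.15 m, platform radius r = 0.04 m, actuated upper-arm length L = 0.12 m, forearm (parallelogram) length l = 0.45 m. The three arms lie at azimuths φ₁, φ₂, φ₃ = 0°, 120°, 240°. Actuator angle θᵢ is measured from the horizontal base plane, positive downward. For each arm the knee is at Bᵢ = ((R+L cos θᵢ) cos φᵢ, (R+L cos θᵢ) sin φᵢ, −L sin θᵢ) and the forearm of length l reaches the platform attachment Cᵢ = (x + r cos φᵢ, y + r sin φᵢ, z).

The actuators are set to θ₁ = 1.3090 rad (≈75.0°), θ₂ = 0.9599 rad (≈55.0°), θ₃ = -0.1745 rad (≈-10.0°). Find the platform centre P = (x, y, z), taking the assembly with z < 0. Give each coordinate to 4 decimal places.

S1 = (0.1411·cos0.0°, 0.1411·sin0.0°, -0.1159) = (0.1411, 0.0000, -0.1159)
arm 2 at φ=120.0°: e+L cos θ2 = 0.1788;  S2 = (-0.0894, 0.1549, -0.0983)
S3 = (0.2282·cos240.0°, 0.2282·sin240.0°, 0.0208) = (-0.1141, -0.1976, 0.0208)
|S₂|²−|S₁|² = 0.0083;  |S₃|²−|S₁|² = 0.0192
plane₁₂: -0.4609x+0.3097y+0.0352z = 0.0083
Cramer: x(z) = -0.0271+0.2899z;  y(z) = -0.0135+0.3177z
sphere 1 gives Az²+Bz+C=0 with A=1.1850, B=0.1257, C=-0.1606;  B²−4AC=0.7771;  roots -0.4250, 0.3189;  negative root z = -0.4250
x = -0.1503, y = -0.1485

(-0.1503, -0.1485, -0.4250)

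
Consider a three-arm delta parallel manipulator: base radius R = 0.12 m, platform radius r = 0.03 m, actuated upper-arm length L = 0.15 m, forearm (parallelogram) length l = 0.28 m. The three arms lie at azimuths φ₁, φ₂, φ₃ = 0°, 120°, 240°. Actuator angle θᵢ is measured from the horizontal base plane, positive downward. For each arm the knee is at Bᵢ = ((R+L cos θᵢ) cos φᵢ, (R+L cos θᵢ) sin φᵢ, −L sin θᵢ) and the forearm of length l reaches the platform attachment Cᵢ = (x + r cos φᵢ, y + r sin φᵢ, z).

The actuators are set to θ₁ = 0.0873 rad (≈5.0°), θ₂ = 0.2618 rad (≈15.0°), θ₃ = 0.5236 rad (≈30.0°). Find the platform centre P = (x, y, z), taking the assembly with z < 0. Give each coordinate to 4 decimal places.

(0.0277, 0.0219, -0.1950)

arm 1 at φ=0.0°: ρ1 = 0.2394;  O1 = (0.2394, 0.0000, -0.0131)
O2 = (0.2349·cos120.0°, 0.2349·sin120.0°, -0.0388) = (-0.1174, 0.2034, -0.0388)
O3 = (0.2199·cos240.0°, 0.2199·sin240.0°, -0.0750) = (-0.1100, -0.1904, -0.0750)
subtract pairs → two planes through P
linear system: -0.7137x+0.4068y = -0.0008−-0.0515z; -0.6988x+-0.3809y = -0.0035−-0.1238z
det = 0.5561;  x = 0.0031+-0.1259z,  y = 0.0035+-0.0942z
quadratic in z: (1.0247)z²+(0.0850)z+(-0.0224)=0, √Δ=0.3146 → z ∈ {-0.1950, 0.1120}; z = -0.1950 (taking z<0)
x = 0.0277, y = 0.0219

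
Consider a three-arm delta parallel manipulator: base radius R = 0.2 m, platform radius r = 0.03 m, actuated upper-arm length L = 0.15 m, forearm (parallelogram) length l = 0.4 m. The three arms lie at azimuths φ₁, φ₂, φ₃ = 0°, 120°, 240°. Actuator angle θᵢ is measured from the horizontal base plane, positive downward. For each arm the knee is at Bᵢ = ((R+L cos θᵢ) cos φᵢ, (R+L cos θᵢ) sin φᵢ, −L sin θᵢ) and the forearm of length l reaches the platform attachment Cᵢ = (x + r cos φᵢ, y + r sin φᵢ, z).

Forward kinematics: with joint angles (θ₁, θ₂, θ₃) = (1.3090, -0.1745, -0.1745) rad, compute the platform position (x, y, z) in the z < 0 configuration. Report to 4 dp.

(-0.1731, 0.0000, -0.2639)

centre 1 = (0.2088·cos0.0°, 0.2088·sin0.0°, -0.1449) = (0.2088, 0.0000, -0.1449)
arm 2 at φ=120.0°: (R−r)+L cos θ2 = 0.3177;  centre 2 = (-0.1589, 0.2752, 0.0260)
arm 3 at φ=240.0°: (R−r)+L cos θ3 = 0.3177;  centre 3 = (-0.1589, -0.2752, 0.0260)
subtract pairs → two planes through P
plane₁₂: -0.7354x+0.5503y+0.3419z = 0.0370
det = 0.8094;  x = -0.0504+0.4649z,  y = 0.0000+0.0000z
into |P−centre ₁|² = l²: 1.2161z² + 0.0488z + -0.0718 = 0;  Δ = 0.3518;  z = -0.2639 or 0.2238 → z<0 root = -0.2639
x = -0.1731, y = 0.0000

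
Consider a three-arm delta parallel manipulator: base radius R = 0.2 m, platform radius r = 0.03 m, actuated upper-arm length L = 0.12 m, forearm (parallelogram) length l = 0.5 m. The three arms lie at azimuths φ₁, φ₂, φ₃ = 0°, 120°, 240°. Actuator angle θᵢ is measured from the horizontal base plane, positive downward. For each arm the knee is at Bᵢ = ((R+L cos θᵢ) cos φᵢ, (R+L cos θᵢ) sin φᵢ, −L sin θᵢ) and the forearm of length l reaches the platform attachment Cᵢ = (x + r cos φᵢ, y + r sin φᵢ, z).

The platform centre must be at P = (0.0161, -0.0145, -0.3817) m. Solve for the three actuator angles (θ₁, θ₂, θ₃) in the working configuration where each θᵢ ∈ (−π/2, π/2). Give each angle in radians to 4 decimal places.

rotate P by −φ1: (0.0161, -0.0145, -0.3817)
  A cos θ + B sin θ = C:  0.1539·cos θ + -0.3817·sin θ = 0.2750
  √(A²+B²)=0.4116;  θ1 = -1.1875+0.8389 ≈ -0.3486
arm 2 (φ=120.0°): x'=-0.0206, y'=-0.0067
  A cos θ + B sin θ = C:  0.1906·cos θ + -0.3817·sin θ = 0.2230
  √(A²+B²)=0.4266;  θ2 = -1.1077+1.0207 ≈ -0.0870
arm 3 (φ=240.0°): x'=0.0045, y'=0.0212
  A cos θ + B sin θ = C:  0.1655·cos θ + -0.3817·sin θ = 0.2586
  θ3 = atan2(B,A) + arccos(C/0.4160) = -0.2617

θ₁ = -0.3486, θ₂ = -0.0870, θ₃ = -0.2617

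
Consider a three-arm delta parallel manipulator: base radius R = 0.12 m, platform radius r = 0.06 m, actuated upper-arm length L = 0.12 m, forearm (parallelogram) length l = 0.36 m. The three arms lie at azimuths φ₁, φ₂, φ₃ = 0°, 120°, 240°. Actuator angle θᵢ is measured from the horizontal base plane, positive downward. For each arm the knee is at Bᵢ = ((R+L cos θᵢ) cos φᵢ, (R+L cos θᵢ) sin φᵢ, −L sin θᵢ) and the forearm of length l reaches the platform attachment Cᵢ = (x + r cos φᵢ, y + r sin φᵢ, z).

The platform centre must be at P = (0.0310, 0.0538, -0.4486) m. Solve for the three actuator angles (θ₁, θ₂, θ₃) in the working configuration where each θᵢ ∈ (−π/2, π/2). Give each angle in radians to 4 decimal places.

θ₁ = 1.0475, θ₂ = 1.0471, θ₃ = 1.3964

rotate P by −φ1: (0.0310, 0.0538, -0.4486)
  A cos θ + B sin θ = C:  0.0290·cos θ + -0.4486·sin θ = -0.3741
  √(A²+B²)=0.4495;  θ1 = -1.5062+2.5537 ≈ 1.0475
rotate P by −φ2: (0.0311, -0.0537, -0.4486)
  A=0.0289, B=-0.4486, C=(l²−L²−A²−y'²−z²)/(2L)=-0.3740
  γ=atan2(-0.4486,0.0289)=-1.5064;  ψ=arccos(-0.8320)=2.5536;  θ2=γ+ψ≈1.0471
rotate P by −φ3: (-0.0621, -0.0001, -0.4486)
  A=0.1221, B=-0.4486, C=(l²−L²−A²−y'²−z²)/(2L)=-0.4206
  √(A²+B²)=0.4649;  θ3 = -1.3051+2.7015 ≈ 1.3964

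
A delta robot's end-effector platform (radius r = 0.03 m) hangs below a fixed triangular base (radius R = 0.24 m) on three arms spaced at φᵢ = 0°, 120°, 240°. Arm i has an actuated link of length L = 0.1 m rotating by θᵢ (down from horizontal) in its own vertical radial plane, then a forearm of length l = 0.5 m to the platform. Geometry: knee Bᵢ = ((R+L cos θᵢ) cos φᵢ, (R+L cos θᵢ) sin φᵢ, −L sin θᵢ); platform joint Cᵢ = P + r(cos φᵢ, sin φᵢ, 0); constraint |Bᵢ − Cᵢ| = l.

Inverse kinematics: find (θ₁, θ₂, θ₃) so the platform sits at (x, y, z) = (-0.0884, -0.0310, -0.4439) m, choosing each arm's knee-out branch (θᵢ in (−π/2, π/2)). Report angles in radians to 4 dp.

φ1=0.0° → target in arm frame (-0.0884, -0.0310)
  A cos θ + B sin θ = C:  0.2984·cos θ + -0.4439·sin θ = -0.2353
  θ1 = atan2(B,A) + arccos(C/0.5349) = 1.0472
φ2=120.0° → target in arm frame (0.0174, 0.0921)
  A cos θ + B sin θ = C:  0.1926·cos θ + -0.4439·sin θ = -0.0132
  √(A²+B²)=0.4839;  θ2 = -1.1613+1.5980 ≈ 0.4367
φ3=240.0° → target in arm frame (0.0710, -0.0611)
  A cos θ + B sin θ = C:  0.1390·cos θ + -0.4439·sin θ = 0.0996
  √(A²+B²)=0.4651;  θ3 = -1.2674+1.3550 ≈ 0.0876

θ₁ = 1.0472, θ₂ = 0.4367, θ₃ = 0.0876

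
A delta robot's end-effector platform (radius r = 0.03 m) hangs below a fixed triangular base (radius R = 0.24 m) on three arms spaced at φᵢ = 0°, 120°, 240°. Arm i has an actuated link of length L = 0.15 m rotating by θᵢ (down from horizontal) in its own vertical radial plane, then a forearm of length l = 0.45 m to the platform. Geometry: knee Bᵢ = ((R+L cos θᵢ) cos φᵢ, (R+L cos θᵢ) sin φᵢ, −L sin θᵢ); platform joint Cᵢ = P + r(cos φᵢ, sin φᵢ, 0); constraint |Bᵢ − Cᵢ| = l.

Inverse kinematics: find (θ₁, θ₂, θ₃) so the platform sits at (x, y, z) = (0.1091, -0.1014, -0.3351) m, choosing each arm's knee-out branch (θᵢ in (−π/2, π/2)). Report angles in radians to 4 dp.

arm 1 (φ=0.0°): x'=0.1091, y'=-0.1014
  A cos θ + B sin θ = C:  0.1009·cos θ + -0.3351·sin θ = 0.1575
  γ=atan2(-0.3351,0.1009)=-1.2783;  ψ=arccos(0.4500)=1.1040;  θ1=γ+ψ≈-0.1743
φ2=120.0° → target in arm frame (-0.1424, -0.0438)
  A cos θ + B sin θ = C:  0.3524·cos θ + -0.3351·sin θ = -0.1946
  √(A²+B²)=0.4863;  θ2 = -0.7603+1.9825 ≈ 1.2222
arm 3 (φ=240.0°): x'=0.0333, y'=0.1452
  A=0.1767, B=-0.3351, C=(l²−L²−A²−y'²−z²)/(2L)=0.0513
  √(A²+B²)=0.3788;  θ3 = -1.0855+1.4349 ≈ 0.3495

θ₁ = -0.1743, θ₂ = 1.2222, θ₃ = 0.3495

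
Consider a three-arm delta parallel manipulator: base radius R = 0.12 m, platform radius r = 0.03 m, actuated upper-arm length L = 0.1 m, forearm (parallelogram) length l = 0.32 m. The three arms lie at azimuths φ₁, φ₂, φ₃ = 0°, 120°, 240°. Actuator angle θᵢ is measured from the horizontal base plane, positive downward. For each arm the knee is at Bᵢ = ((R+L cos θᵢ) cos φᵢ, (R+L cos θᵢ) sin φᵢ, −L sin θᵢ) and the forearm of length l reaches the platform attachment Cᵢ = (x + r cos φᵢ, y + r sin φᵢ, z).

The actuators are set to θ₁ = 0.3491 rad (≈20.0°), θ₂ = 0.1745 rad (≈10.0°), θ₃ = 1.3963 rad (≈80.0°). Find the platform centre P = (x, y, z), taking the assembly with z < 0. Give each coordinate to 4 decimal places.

O1 = (0.1840·cos0.0°, 0.1840·sin0.0°, -0.0342) = (0.1840, 0.0000, -0.0342)
O2 = (0.1885·cos120.0°, 0.1885·sin120.0°, -0.0174) = (-0.0942, 0.1632, -0.0174)
arm 3 at φ=240.0°: ρ3 = 0.1074;  O3 = (-0.0537, -0.0930, -0.0985)
subtract pairs → two planes through P
linear system: -0.5564x+0.3265y = 0.0008−0.0337z; -0.4753x+-0.1860y = -0.0138−-0.1286z
Cramer: x(z) = 0.0168-0.1380z;  y(z) = 0.0312-0.3385z
into |P−O₁|² = l²: 1.1336z² + 0.0935z + -0.0723 = 0;  Δ = 0.3367;  z = -0.2971 or 0.2147 → z<0 root = -0.2971
x = 0.0578, y = 0.1317

(0.0578, 0.1317, -0.2971)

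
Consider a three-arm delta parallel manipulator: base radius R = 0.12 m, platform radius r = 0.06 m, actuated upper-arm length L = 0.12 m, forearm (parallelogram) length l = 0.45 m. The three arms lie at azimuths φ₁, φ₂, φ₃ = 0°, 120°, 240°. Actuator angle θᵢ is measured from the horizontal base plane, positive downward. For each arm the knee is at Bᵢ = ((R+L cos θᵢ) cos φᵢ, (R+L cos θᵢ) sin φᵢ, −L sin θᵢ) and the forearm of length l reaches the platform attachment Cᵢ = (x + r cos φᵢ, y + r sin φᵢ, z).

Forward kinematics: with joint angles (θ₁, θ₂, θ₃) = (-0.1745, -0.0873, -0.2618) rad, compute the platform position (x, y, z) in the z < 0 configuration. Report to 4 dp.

(0.0001, -0.0255, -0.3916)

arm 1 at φ=0.0°: (R−r)+L cos θ1 = 0.1782;  O1 = (0.1782, 0.0000, 0.0208)
arm 2 at φ=120.0°: (R−r)+L cos θ2 = 0.1795;  O2 = (-0.0898, 0.1555, 0.0105)
φ3=240.0°: virtual centre (-0.0880, -0.1523, 0.0311), radius l
eliminate P² terms by subtracting sphere 1 from 2 and 3
[-0.5359 0.3110 -0.0207]·P = 0.0002;  [-0.5323 -0.3047 0.0204]·P = -0.0003
det = 0.3288;  x = 0.0001+0.0001z,  y = 0.0007+0.0669z
sphere 1 gives Az²+Bz+C=0 with A=1.0045, B=-0.0416, C=-0.1704;  B²−4AC=0.6862;  roots -0.3916, 0.4331;  negative root z = -0.3916
x = 0.0001, y = -0.0255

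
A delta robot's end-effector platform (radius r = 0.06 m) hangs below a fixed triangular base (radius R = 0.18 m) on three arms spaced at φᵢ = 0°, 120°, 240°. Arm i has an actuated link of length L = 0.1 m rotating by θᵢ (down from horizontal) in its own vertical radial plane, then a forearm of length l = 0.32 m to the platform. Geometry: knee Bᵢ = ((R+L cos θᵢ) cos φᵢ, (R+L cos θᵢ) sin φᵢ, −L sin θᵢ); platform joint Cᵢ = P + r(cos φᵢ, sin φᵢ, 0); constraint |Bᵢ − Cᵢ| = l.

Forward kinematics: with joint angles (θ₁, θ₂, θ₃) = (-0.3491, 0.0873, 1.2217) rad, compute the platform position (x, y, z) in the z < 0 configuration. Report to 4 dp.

arm 1 at φ=0.0°: (R−r)+L cos θ1 = 0.2140;  S1 = (0.2140, 0.0000, 0.0342)
φ2=120.0°: virtual centre (-0.1098, 0.1902, -0.0087), radius l
φ3=240.0°: virtual centre (-0.0771, -0.1335, -0.0940), radius l
|S₂|²−|S₁|² = 0.0014;  |S₃|²−|S₁|² = -0.0143
plane₁₂: -0.6476x+0.3804y+-0.0858z = 0.0014
det = 0.3944;  x = 0.0129+-0.3054z,  y = 0.0256+-0.2942z
into |P−S₁|² = l²: 1.1798z² + 0.0394z + -0.0602 = 0;  Δ = 0.2854;  z = -0.2431 or 0.2097 → z<0 root = -0.2431
x = 0.0872, y = 0.0971

(0.0872, 0.0971, -0.2431)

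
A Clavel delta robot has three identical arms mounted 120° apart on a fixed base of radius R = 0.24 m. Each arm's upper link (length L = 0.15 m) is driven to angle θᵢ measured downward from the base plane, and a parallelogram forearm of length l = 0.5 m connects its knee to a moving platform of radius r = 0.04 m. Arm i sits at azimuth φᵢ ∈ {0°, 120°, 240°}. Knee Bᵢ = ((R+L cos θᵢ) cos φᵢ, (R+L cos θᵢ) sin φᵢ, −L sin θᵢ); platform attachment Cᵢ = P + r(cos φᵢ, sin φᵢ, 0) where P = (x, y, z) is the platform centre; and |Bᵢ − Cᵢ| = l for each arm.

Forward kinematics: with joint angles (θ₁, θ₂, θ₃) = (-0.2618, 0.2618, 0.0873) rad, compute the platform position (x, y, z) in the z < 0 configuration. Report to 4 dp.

centre 1 = (0.3449·cos0.0°, 0.3449·sin0.0°, 0.0388) = (0.3449, 0.0000, 0.0388)
φ2=120.0°: virtual centre (-0.1724, 0.2987, -0.0388), radius l
φ3=240.0°: virtual centre (-0.1747, -0.3026, -0.0131), radius l
eliminate P² terms by subtracting sphere 1 from 2 and 3
[-1.0347 0.5974 -0.1553]·P = 0.0000;  [-1.0392 -0.6052 -0.1038]·P = 0.0018
Cramer: x(z) = -0.0009-0.1251z;  y(z) = -0.0015+0.0433z
sphere 1 gives Az²+Bz+C=0 with A=1.0175, B=0.0087, C=-0.1289;  B²−4AC=0.5249;  roots -0.3603, 0.3517;  negative root z = -0.3603
x = 0.0442, y = -0.0171

(0.0442, -0.0171, -0.3603)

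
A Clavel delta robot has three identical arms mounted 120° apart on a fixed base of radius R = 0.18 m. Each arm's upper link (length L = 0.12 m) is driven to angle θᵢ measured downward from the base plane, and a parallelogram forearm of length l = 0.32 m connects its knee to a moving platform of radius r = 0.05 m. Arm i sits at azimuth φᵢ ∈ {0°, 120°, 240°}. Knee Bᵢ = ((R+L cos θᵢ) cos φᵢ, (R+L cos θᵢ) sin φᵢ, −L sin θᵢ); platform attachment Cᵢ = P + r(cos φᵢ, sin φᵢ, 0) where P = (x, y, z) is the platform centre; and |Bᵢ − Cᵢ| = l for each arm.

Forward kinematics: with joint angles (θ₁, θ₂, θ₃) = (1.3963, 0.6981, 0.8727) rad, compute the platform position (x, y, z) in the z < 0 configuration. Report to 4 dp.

(-0.0764, 0.0173, -0.3429)

arm 1 at φ=0.0°: ρ1 = 0.1508;  centre 1 = (0.1508, 0.0000, -0.1182)
φ2=120.0°: virtual centre (-0.1110, 0.1922, -0.0771), radius l
centre 3 = (0.2071·cos240.0°, 0.2071·sin240.0°, -0.0919) = (-0.1036, -0.1794, -0.0919)
|centre ₂|²−|centre ₁|² = 0.0185;  |centre ₃|²−|centre ₁|² = 0.0146
linear system: -0.5236x+0.3844y = 0.0185−0.0821z; -0.5088x+-0.3588y = 0.0146−0.0525z
det = 0.3834;  x = -0.0320+0.1294z,  y = 0.0045+-0.0372z
into |P−centre ₁|² = l²: 1.0181z² + 0.1887z + -0.0550 = 0;  Δ = 0.2596;  z = -0.3429 or 0.1575 → z<0 root = -0.3429
x = -0.0764, y = 0.0173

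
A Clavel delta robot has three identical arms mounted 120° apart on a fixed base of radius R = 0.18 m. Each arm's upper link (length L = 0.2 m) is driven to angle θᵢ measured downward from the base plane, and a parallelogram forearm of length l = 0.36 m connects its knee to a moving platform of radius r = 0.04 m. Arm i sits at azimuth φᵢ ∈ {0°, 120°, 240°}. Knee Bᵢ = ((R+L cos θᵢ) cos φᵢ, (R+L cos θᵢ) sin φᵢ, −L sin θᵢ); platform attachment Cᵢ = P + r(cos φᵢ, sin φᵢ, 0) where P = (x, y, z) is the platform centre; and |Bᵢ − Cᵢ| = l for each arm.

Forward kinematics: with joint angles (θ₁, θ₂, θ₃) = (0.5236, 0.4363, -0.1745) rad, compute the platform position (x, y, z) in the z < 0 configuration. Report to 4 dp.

S1 = (0.3132·cos0.0°, 0.3132·sin0.0°, -0.1000) = (0.3132, 0.0000, -0.1000)
arm 2 at φ=120.0°: e+L cos θ2 = 0.3213;  S2 = (-0.1606, 0.2782, -0.0845)
arm 3 at φ=240.0°: e+L cos θ3 = 0.3370;  S3 = (-0.1685, -0.2918, 0.0347)
subtract pairs → two planes through P
[-0.9477 0.5564 0.0310]·P = 0.0023;  [-0.9634 -0.5836 0.2694]·P = 0.0067
det = 1.0892;  x = -0.0046+0.1543z,  y = -0.0038+0.2071z
into |P−S₁|² = l²: 1.0667z² + 0.1004z + -0.0186 = 0;  Δ = 0.0894;  z = -0.1872 or 0.0931 → z<0 root = -0.1872
x = -0.0335, y = -0.0425

(-0.0335, -0.0425, -0.1872)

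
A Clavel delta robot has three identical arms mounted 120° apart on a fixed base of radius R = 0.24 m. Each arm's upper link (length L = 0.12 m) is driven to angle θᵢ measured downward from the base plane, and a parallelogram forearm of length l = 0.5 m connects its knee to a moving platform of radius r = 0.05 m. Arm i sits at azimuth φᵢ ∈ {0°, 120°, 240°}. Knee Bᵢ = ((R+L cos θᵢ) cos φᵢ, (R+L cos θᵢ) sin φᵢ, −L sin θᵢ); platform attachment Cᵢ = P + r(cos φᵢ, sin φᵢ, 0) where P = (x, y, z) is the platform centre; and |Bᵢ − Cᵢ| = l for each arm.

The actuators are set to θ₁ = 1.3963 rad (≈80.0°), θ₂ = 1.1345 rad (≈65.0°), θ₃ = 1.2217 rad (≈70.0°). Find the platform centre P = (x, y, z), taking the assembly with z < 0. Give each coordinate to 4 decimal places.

(-0.0269, 0.0096, -0.5579)

arm 1 at φ=0.0°: (R−r)+L cos θ1 = 0.2108;  S1 = (0.2108, 0.0000, -0.1182)
φ2=120.0°: virtual centre (-0.1204, 0.2085, -0.1088), radius l
S3 = (0.2310·cos240.0°, 0.2310·sin240.0°, -0.1128) = (-0.1155, -0.2001, -0.1128)
|S₂|²−|S₁|² = 0.0114;  |S₃|²−|S₁|² = 0.0077
plane₁₂: -0.6624x+0.4169y+0.0188z = 0.0114
det = 0.5372;  x = -0.0144+0.0224z,  y = 0.0043+-0.0095z
sphere 1 gives Az²+Bz+C=0 with A=1.0006, B=0.2262, C=-0.1853;  B²−4AC=0.7927;  roots -0.5579, 0.3319;  negative root z = -0.5579
x = -0.0269, y = 0.0096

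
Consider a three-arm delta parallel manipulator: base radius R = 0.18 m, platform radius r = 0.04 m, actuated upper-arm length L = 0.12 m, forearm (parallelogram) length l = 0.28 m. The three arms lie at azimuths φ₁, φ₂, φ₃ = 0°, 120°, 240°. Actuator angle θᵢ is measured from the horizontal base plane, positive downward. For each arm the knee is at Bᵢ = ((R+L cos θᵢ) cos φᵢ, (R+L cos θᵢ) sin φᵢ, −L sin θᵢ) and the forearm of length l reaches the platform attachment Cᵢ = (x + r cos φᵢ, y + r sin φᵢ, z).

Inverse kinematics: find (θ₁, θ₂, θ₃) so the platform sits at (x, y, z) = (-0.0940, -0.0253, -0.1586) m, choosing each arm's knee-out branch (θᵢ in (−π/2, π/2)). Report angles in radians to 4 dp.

θ₁ = 1.2216, θ₂ = 0.2616, θ₃ = -0.3495

φ1=0.0° → target in arm frame (-0.0940, -0.0253)
  e−x'=0.2340;  (l²−L²−(e−x')²−y'²−z²)/2L = -0.0690
  θ1 = atan2(B,A) + arccos(C/0.2827) = 1.2216
rotate P by −φ2: (0.0251, 0.0941, -0.1586)
  e−x'=0.1149;  (l²−L²−(e−x')²−y'²−z²)/2L = 0.0700
  θ2 = atan2(B,A) + arccos(C/0.1959) = 0.2616
rotate P by −φ3: (0.0689, -0.0688, -0.1586)
  A=0.0711, B=-0.1586, C=(l²−L²−A²−y'²−z²)/(2L)=0.1211
  γ=atan2(-0.1586,0.0711)=-1.1494;  ψ=arccos(0.6968)=0.7999;  θ3=γ+ψ≈-0.3495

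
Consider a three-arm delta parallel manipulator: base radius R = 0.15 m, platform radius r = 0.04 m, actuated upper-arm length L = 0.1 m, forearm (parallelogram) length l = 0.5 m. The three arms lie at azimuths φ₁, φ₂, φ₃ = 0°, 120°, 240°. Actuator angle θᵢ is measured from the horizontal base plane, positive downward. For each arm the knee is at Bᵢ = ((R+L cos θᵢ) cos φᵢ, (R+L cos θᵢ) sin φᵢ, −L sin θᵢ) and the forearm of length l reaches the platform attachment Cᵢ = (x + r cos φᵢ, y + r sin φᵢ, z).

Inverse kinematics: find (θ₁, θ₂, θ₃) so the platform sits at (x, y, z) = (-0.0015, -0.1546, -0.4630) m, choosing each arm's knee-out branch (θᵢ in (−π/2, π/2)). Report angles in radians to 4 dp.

θ₁ = 0.3489, θ₂ = 0.8725, θ₃ = -0.2622

rotate P by −φ1: (-0.0015, -0.1546, -0.4630)
  A=0.1115, B=-0.4630, C=(l²−L²−A²−y'²−z²)/(2L)=-0.0535
  √(A²+B²)=0.4762;  θ1 = -1.3345+1.6834 ≈ 0.3489
φ2=120.0° → target in arm frame (-0.1331, 0.0786)
  e−x'=0.2431;  (l²−L²−(e−x')²−y'²−z²)/2L = -0.1983
  √(A²+B²)=0.5230;  θ2 = -1.0872+1.9597 ≈ 0.8725
rotate P by −φ3: (0.1346, 0.0760, -0.4630)
  e−x'=-0.0246;  (l²−L²−(e−x')²−y'²−z²)/2L = 0.0962
  γ=atan2(-0.4630,-0.0246)=-1.6240;  ψ=arccos(0.2076)=1.3617;  θ3=γ+ψ≈-0.2622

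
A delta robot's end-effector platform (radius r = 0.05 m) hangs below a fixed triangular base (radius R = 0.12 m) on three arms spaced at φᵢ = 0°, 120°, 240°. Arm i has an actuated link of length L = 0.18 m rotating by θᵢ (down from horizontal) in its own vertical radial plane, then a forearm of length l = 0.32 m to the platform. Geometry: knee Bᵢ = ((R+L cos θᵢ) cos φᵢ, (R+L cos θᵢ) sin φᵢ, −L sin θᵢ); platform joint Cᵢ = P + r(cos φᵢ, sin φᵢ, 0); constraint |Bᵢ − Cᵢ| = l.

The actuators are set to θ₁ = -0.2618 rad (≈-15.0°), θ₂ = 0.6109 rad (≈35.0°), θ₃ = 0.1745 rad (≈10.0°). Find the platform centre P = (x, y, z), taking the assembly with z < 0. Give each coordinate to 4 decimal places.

φ1=0.0°: virtual centre (0.2439, 0.0000, 0.0466), radius l
centre 2 = (0.2174·cos120.0°, 0.2174·sin120.0°, -0.1032) = (-0.1087, 0.1883, -0.1032)
φ3=240.0°: virtual centre (-0.1236, -0.2141, -0.0313), radius l
subtract pairs → two planes through P
linear system: -0.7052x+0.3766y = -0.0037−-0.2997z; -0.7350x+-0.4283y = 0.0005−-0.1557z
det = 0.5788;  x = 0.0024+-0.3230z,  y = -0.0053+0.1909z
into |P−centre ₁|² = l²: 1.1408z² + 0.0608z + -0.0419 = 0;  Δ = 0.1949;  z = -0.2202 or 0.1669 → z<0 root = -0.2202
x = 0.0735, y = -0.0473

(0.0735, -0.0473, -0.2202)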